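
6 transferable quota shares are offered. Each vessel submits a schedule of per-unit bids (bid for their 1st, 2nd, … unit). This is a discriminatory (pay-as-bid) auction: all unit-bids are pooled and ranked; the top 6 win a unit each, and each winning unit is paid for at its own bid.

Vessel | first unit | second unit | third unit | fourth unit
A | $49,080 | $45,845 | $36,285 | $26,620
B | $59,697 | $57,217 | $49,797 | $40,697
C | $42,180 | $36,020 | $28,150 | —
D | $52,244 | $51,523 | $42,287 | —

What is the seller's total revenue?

Merging the schedules and taking the best 6: 59,697 (B-1), 57,217 (B-2), 52,244 (D-1), 51,523 (D-2), 49,797 (B-3), 49,080 (A-1)
Next rejected bid: $45,845 (not a price — pay-as-bid).
Each winning unit pays its own bid.
Revenue = 59,697 + 57,217 + 52,244 + 51,523 + 49,797 + 49,080 = $319,558.

Total revenue: $319,558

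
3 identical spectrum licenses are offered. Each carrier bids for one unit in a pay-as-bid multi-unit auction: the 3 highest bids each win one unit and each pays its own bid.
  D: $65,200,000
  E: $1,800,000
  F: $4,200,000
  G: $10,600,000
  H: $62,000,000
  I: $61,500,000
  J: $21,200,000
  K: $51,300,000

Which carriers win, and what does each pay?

D $65,200,000, H $62,000,000, I $61,500,000

Sorting: 65,200,000 (D), 62,000,000 (H), 61,500,000 (I), 51,300,000 (K), 21,200,000 (J), …
Top 3: D, H, I.
Each winner pays its own bid: D $65,200,000, H $62,000,000, I $61,500,000.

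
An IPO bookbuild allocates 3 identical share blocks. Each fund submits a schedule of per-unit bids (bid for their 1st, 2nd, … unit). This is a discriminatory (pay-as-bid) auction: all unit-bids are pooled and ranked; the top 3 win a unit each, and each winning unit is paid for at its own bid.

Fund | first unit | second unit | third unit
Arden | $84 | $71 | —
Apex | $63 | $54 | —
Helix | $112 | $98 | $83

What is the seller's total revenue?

Pooled unit-bids ranked (top 3): 112 (Helix-1), 98 (Helix-2), 84 (Arden-1)
Next rejected bid: $83 (not a price — pay-as-bid).
Each winning unit pays its own bid.
Revenue = 112 + 98 + 84 = $294.

Total revenue: $294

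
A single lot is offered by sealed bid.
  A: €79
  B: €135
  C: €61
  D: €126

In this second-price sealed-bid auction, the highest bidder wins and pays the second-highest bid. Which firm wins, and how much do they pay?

Bids ranked: 135 (B) > 126 (D) > 79 (A) > 61 (C)
B wins with the highest bid; price is set by the runner-up at €126.

B pays €126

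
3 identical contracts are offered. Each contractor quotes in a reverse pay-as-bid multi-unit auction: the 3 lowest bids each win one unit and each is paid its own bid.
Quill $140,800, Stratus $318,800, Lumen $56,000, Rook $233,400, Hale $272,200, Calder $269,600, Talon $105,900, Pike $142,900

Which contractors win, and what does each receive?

Ordering the bids: 56,000 (Lumen), 105,900 (Talon), 140,800 (Quill), 142,900 (Pike), 233,400 (Rook), …
Winners (3 units): Lumen, Talon, Quill.
Each winner is paid its own bid: Lumen $56,000, Talon $105,900, Quill $140,800.

Lumen $56,000, Talon $105,900, Quill $140,800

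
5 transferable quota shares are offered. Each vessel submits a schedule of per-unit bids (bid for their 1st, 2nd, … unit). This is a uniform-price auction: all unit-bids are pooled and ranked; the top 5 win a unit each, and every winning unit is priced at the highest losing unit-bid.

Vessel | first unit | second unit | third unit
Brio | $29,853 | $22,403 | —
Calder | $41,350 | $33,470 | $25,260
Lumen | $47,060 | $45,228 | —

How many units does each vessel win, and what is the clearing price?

All unit-bids, highest first — top 5: 47,060 (Lumen-1), 45,228 (Lumen-2), 41,350 (Calder-1), 33,470 (Calder-2), 29,853 (Brio-1)
First bid not allocated: $25,260.
Allocation: Brio 1, Calder 2, Lumen 2.

Brio 1, Calder 2, Lumen 2; clearing price $25,260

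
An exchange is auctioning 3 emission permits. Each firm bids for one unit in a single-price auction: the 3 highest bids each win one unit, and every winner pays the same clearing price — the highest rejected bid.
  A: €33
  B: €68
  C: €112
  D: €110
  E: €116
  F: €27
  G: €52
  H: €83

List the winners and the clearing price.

Ordering the bids: 116 (E), 112 (C), 110 (D), 83 (H), 68 (B), …
Top 3: E, C, D.
First losing bid is H's €83, which sets the uniform price.

E, C, D; each pays €83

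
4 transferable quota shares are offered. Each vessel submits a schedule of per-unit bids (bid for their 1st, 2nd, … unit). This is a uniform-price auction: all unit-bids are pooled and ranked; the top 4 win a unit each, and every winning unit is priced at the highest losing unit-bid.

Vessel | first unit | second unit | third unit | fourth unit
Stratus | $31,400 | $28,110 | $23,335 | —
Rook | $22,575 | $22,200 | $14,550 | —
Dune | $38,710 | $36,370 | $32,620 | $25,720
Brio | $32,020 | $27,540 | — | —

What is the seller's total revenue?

Pooled unit-bids ranked (top 4): 38,710 (Dune-1), 36,370 (Dune-2), 32,620 (Dune-3), 32,020 (Brio-1)
First bid not allocated: $31,400.
Allocation: Brio 1, Dune 3. Every unit priced at $31,400.
Revenue = 4 × 31,400 = $125,600.

Total revenue: $125,600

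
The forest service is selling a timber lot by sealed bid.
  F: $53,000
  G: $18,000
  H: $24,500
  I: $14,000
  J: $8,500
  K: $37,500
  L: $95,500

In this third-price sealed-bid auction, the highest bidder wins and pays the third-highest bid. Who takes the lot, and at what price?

Third-price sealed-bid auction: the highest bidder wins and pays the third-highest bid.
Bids in order: 95,500 (L) > 53,000 (F) > 37,500 (K) > 24,500 (H) > 18,000 (G) > 14,000 (I) > …
L is highest; pays the third-highest bid, $37,500.

L pays $37,500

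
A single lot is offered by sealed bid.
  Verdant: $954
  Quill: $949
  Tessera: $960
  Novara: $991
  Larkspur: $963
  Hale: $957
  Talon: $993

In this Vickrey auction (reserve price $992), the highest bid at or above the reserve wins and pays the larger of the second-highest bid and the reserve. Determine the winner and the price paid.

Talon pays $992

Vickrey auction (reserve price $992): the highest bid at or above the reserve wins and pays the larger of the second-highest bid and the reserve.
Bids in order: 993 (Talon) > 991 (Novara) > 963 (Larkspur) > 960 (Tessera) > 957 (Hale) > 954 (Verdant) > …
Talon has the top bid at or above the reserve ($993).
max(second-highest $991, reserve $992) = $992.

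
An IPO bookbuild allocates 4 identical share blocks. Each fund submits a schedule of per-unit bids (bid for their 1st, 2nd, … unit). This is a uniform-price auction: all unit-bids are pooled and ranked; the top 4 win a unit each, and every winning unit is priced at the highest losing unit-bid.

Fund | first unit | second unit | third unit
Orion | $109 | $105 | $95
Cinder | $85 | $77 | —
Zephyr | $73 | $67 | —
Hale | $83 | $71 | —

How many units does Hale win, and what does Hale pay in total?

Merging the schedules and taking the best 4: 109 (Orion-1), 105 (Orion-2), 95 (Orion-3), 85 (Cinder-1)
The (k+1)-th unit-bid is $83.
Hale wins 0 unit(s) at $83 each.

Hale: 0 units, pays $0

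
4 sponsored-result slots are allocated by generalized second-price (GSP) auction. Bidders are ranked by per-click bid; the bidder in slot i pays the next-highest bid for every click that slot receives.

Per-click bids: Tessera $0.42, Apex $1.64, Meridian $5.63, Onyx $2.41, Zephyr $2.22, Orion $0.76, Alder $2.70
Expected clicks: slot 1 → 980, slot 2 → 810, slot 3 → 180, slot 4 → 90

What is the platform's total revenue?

Total revenue: $5145.30

Ranked by bid: $5.63 (Meridian) > $2.70 (Alder) > $2.41 (Onyx) > $2.22 (Zephyr) > $1.64 (Apex) > …
Slot 1: Meridian pays $2.70 × 980 = $2646.00
Slot 2: Alder pays $2.41 × 810 = $1952.10
Slot 3: Onyx pays $2.22 × 180 = $399.60
Slot 4: Zephyr pays $1.64 × 90 = $147.60
Total = $5145.30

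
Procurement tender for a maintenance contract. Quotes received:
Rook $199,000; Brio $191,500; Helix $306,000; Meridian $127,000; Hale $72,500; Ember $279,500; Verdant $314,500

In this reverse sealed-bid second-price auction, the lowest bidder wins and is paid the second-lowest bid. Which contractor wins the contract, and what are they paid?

Hale is paid $127,000

Rule: the lowest bidder wins and is paid the second-lowest bid.
Bids in order: 72,500 (Hale) < 127,000 (Meridian) < 191,500 (Brio) < 199,000 (Rook) < 279,500 (Ember) < 306,000 (Helix) < …
Hale wins with the lowest bid; price is set by the runner-up at $127,000.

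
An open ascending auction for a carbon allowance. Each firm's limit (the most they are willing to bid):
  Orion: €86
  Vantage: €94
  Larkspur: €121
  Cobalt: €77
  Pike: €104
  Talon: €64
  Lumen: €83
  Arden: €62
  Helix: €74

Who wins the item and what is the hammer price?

Limits ranked: 121 (Larkspur) > 104 (Pike) > 94 (Vantage) > 86 (Orion) > 83 (Lumen) > 77 (Cobalt) > …
Pike is the last rival to drop out, at €104; Larkspur remains and wins at that price.

Larkspur wins at €104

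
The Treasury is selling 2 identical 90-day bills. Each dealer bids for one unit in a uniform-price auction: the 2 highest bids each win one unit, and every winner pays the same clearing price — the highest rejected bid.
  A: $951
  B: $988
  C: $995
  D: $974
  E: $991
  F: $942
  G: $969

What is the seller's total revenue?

Sorting: 995 (C), 991 (E), 988 (B), 974 (D), …
The 2 highest are C, E.
First losing bid is B's $988, which sets the uniform price.
Total revenue = 2 × $988 = $1,976.

Total revenue: $1,976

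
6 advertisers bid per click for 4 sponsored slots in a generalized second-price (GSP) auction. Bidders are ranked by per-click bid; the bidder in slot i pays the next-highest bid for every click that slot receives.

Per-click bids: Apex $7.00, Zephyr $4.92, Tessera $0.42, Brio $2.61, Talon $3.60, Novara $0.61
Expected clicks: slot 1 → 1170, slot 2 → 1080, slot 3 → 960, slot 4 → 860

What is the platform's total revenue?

Total revenue: $12674.60

Per-click bids in order: $7.00 (Apex) > $4.92 (Zephyr) > $3.60 (Talon) > $2.61 (Brio) > $0.61 (Novara) > …
Slot 1: Apex pays $4.92 × 1170 = $5756.40
Slot 2: Zephyr pays $3.60 × 1080 = $3888.00
Slot 3: Talon pays $2.61 × 960 = $2505.60
Slot 4: Brio pays $0.61 × 860 = $524.60
Total = $12674.60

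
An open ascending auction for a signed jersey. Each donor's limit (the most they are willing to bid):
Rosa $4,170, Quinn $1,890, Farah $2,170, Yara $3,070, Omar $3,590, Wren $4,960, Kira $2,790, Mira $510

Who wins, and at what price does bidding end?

Rule: the price rises until one bidder remains; the winner pays the price at which the last rival dropped out.
Limits ranked: 4,960 (Wren) > 4,170 (Rosa) > 3,590 (Omar) > 3,070 (Yara) > 2,790 (Kira) > 2,170 (Farah) > …
Rosa is the last rival to drop out, at $4,170; Wren remains and wins at that price.

Wren wins at $4,170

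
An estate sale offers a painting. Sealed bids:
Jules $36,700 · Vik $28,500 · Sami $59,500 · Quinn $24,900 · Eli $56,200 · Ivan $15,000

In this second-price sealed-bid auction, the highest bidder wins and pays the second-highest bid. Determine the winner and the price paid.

Sami pays $56,200

Sorting bids: 59,500 (Sami) > 56,200 (Eli) > 36,700 (Jules) > 28,500 (Vik) > 24,900 (Quinn) > 15,000 (Ivan)
Sami is highest; pays the second-highest bid, $56,200.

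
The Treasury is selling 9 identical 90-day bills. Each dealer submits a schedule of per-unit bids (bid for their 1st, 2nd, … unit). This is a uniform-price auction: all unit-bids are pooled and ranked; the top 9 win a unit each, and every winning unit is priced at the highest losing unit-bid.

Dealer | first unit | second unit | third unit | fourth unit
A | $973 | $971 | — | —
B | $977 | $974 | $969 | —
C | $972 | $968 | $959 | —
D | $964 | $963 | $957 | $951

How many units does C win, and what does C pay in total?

All unit-bids, highest first — top 9: 977 (B-1), 974 (B-2), 973 (A-1), 972 (C-1), 971 (A-2), 969 (B-3), 968 (C-2), 964 (D-1), 963 (D-2)
The (k+1)-th unit-bid is $959.
C wins 2 unit(s) at $959 each.

C: 2 units, pays $1,918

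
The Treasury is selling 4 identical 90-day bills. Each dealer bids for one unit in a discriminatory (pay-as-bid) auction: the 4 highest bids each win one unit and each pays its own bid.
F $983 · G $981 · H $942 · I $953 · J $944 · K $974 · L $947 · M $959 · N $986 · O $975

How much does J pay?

J pays $0

Bids ranked high→low: 986 (N), 983 (F), 981 (G), 975 (O), 974 (K), 959 (M), …
Top 4: N, F, G, O.
J does not win → $0.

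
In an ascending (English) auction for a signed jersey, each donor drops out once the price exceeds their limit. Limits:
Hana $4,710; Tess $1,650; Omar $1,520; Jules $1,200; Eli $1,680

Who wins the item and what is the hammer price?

Hana wins at $1,680

Rule: the price rises until one bidder remains; the winner pays the price at which the last rival dropped out.
Sorting limits: 4,710 (Hana) > 1,680 (Eli) > 1,650 (Tess) > 1,520 (Omar) > 1,200 (Jules)
Once the price passes $1,680, only Hana is left; the hammer falls at Eli's limit of $1,680.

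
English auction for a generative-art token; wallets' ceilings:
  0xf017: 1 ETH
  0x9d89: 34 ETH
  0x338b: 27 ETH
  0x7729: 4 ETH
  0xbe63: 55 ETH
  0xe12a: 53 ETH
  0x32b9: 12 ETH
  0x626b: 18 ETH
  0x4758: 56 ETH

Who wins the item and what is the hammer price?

Ascending (English) auction: the price rises until one bidder remains; the winner pays the price at which the last rival dropped out.
Sorting limits: 56 (0x4758) > 55 (0xbe63) > 53 (0xe12a) > 34 (0x9d89) > 27 (0x338b) > 18 (0x626b) > …
Once the price passes 55 ETH, only 0x4758 is left; the hammer falls at 0xbe63's limit of 55 ETH.

0x4758 wins at 55 ETH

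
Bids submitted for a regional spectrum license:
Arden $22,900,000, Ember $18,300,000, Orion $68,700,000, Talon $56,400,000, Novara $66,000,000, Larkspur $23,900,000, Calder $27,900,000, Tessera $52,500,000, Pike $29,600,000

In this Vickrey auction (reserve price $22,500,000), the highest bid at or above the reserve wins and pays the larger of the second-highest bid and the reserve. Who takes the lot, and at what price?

Rule: the highest bid at or above the reserve wins and pays the larger of the second-highest bid and the reserve.
Bids ranked: 68,700,000 (Orion) > 66,000,000 (Novara) > 56,400,000 (Talon) > 52,500,000 (Tessera) > 29,600,000 (Pike) > 27,900,000 (Calder) > …
Orion has the top bid at or above the reserve ($68,700,000).
Second-highest bid $66,000,000 exceeds the reserve $22,500,000 → payment $66,000,000.

Orion pays $66,000,000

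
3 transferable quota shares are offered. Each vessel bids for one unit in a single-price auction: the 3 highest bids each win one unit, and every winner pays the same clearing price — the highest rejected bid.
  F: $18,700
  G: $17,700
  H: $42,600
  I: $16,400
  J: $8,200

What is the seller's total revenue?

Total revenue: $49,200

Sorting: 42,600 (H), 18,700 (F), 17,700 (G), 16,400 (I), 8,200 (J)
The 3 highest are H, F, G.
First losing bid is I's $16,400, which sets the uniform price.
Total revenue = 3 × $16,400 = $49,200.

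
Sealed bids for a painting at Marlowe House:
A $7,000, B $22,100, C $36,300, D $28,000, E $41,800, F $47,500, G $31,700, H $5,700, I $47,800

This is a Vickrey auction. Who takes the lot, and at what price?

I pays $47,500

Bids ranked: 47,800 (I) > 47,500 (F) > 41,800 (E) > 36,300 (C) > 31,700 (G) > 28,000 (D) > …
Second-price: I pays F's bid of $47,500.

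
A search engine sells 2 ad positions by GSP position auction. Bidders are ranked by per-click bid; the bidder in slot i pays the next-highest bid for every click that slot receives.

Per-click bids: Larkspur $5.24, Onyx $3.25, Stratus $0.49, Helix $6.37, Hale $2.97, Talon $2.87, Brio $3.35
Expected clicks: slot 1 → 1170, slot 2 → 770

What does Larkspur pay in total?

Per-click bids in order: $6.37 (Helix) > $5.24 (Larkspur) > $3.35 (Brio) > …
Larkspur holds slot 2 → pays next bid $3.35 × 770 clicks = $2579.50.

Larkspur pays $2579.50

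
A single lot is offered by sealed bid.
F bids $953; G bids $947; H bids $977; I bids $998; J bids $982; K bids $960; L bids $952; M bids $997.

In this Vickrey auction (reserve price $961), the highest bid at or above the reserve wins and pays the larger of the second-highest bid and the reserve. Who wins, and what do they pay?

Bids ranked: 998 (I) > 997 (M) > 982 (J) > 977 (H) > 960 (K) > 953 (F) > …
Highest eligible bid: I at $998.
Second-highest bid $997 exceeds the reserve $961 → payment $997.

I pays $997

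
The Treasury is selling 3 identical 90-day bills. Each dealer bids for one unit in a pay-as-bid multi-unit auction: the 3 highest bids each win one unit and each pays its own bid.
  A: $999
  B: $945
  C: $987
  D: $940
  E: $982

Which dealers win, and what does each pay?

Ordering the bids: 999 (A), 987 (C), 982 (E), 945 (B), 940 (D)
Winners (3 units): A, C, E.
Each winner pays its own bid: A $999, C $987, E $982.

A $999, C $987, E $982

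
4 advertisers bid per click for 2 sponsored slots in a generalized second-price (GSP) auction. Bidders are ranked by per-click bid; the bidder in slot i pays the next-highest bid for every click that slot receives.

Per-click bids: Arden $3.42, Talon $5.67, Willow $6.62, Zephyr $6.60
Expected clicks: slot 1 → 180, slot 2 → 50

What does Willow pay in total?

Sorting advertisers: $6.62 (Willow) > $6.60 (Zephyr) > $5.67 (Talon) > …
Willow holds slot 1 → pays next bid $6.60 × 180 clicks = $1188.00.

Willow pays $1188.00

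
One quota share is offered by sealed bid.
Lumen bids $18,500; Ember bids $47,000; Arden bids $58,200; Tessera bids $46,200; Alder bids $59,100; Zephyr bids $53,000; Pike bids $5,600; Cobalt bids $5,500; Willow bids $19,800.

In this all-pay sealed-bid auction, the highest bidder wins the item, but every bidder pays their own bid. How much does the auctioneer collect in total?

All-pay sealed-bid auction: the highest bidder wins the item, but every bidder pays their own bid.
Bids ranked: 59,100 (Alder) > 58,200 (Arden) > 53,000 (Zephyr) > 47,000 (Ember) > 46,200 (Tessera) > 19,800 (Willow) > …
Every bidder forfeits their bid regardless of winning.
Revenue = 18,500 + 47,000 + 58,200 + 46,200 + 59,100 + 53,000 + 5,600 + 5,500 + 19,800 = $312,900.

Total revenue: $312,900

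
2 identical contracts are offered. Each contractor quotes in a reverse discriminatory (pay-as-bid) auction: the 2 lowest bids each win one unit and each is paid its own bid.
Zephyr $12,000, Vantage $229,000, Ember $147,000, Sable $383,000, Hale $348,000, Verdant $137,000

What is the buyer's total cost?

Total cost: $149,000

Bids ranked low→high: 12,000 (Zephyr), 137,000 (Verdant), 147,000 (Ember), 229,000 (Vantage), …
Lowest 2: Zephyr, Verdant.
Total cost = 12,000 + 137,000 = $149,000.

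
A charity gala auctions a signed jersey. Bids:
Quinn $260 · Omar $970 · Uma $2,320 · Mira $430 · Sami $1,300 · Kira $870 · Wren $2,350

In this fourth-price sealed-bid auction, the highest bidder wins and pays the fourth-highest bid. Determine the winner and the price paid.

Bids in order: 2,350 (Wren) > 2,320 (Uma) > 1,300 (Sami) > 970 (Omar) > 870 (Kira) > 430 (Mira) > …
Wren is highest; pays the fourth-highest bid, $970.

Wren pays $970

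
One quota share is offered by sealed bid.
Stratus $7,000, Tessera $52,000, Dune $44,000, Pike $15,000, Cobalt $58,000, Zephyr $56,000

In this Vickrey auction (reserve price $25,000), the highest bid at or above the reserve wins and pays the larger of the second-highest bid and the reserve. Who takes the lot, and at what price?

Cobalt pays $56,000

Rule: the highest bid at or above the reserve wins and pays the larger of the second-highest bid and the reserve.
Sorting bids: 58,000 (Cobalt) > 56,000 (Zephyr) > 52,000 (Tessera) > 44,000 (Dune) > 15,000 (Pike) > 7,000 (Stratus)
Highest eligible bid: Cobalt at $58,000.
max(second-highest $56,000, reserve $25,000) = $56,000; the reserve does not bind.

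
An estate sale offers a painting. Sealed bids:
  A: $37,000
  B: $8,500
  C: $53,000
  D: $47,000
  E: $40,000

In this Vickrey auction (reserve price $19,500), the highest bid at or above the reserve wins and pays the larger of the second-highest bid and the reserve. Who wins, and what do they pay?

Rule: the highest bid at or above the reserve wins and pays the larger of the second-highest bid and the reserve.
Bids ranked: 53,000 (C) > 47,000 (D) > 40,000 (E) > 37,000 (A) > 8,500 (B)
C has the top bid at or above the reserve ($53,000).
Second-highest bid $47,000 exceeds the reserve $19,500 → payment $47,000.

C pays $47,000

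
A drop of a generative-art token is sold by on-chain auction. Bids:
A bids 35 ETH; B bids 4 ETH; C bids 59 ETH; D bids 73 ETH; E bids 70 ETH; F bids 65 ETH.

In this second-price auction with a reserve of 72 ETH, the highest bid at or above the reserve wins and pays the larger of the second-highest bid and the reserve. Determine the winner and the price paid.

D pays 72 ETH

Bids in order: 73 (D) > 70 (E) > 65 (F) > 59 (C) > 35 (A) > 4 (B)
Highest eligible bid: D at 73 ETH.
Second-highest bid 70 ETH is below the reserve 72 ETH, so the reserve binds → payment 72 ETH.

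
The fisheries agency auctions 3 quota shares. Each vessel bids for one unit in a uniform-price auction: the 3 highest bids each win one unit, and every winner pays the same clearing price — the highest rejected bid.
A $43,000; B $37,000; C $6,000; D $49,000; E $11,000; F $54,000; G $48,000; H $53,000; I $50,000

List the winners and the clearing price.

Sorting: 54,000 (F), 53,000 (H), 50,000 (I), 49,000 (D), 48,000 (G), …
Winners (3 units): F, H, I.
Clearing price = highest rejected bid = $49,000.

F, H, I; each pays $49,000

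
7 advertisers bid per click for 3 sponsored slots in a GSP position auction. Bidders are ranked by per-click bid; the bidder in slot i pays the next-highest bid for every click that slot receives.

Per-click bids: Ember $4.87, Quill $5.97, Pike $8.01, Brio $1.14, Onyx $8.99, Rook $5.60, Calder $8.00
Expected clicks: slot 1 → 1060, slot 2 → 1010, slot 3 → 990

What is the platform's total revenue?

Total revenue: $22480.90

Per-click bids in order: $8.99 (Onyx) > $8.01 (Pike) > $8.00 (Calder) > $5.97 (Quill) > …
Slot 1: Onyx pays $8.01 × 1060 = $8490.60
Slot 2: Pike pays $8.00 × 1010 = $8080.00
Slot 3: Calder pays $5.97 × 990 = $5910.30
Total = $22480.90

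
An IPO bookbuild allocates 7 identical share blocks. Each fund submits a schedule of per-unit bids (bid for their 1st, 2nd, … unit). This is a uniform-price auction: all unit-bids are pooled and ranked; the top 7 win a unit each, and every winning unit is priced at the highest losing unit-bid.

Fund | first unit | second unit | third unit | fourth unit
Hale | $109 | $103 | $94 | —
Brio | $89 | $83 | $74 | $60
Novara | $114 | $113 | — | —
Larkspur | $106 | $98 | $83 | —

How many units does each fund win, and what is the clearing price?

Pooled unit-bids ranked (top 7): 114 (Novara-1), 113 (Novara-2), 109 (Hale-1), 106 (Larkspur-1), 103 (Hale-2), 98 (Larkspur-2), 94 (Hale-3)
Highest rejected unit-bid = $89.
Allocation: Hale 3, Larkspur 2, Novara 2.

Hale 3, Larkspur 2, Novara 2; clearing price $89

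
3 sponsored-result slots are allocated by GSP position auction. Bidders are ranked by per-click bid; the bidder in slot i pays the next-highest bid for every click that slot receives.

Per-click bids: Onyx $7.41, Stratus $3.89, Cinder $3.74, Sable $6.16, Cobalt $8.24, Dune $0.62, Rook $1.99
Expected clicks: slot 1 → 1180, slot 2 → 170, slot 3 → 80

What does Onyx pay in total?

Sorting advertisers: $8.24 (Cobalt) > $7.41 (Onyx) > $6.16 (Sable) > $3.89 (Stratus) > …
Onyx holds slot 2 → pays next bid $6.16 × 170 clicks = $1047.20.

Onyx pays $1047.20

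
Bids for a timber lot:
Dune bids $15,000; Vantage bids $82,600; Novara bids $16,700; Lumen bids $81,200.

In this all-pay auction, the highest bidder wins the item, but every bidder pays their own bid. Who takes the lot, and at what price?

All-pay auction: the highest bidder wins the item, but every bidder pays their own bid.
Bids in order: 82,600 (Vantage) > 81,200 (Lumen) > 16,700 (Novara) > 15,000 (Dune)
Vantage is highest and takes the item; every bidder forfeits their bid.

Vantage pays $82,600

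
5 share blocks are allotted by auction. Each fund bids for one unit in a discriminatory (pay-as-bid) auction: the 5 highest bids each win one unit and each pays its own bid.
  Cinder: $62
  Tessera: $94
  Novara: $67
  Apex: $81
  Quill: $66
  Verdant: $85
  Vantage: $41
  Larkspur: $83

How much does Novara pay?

Bids ranked high→low: 94 (Tessera), 85 (Verdant), 83 (Larkspur), 81 (Apex), 67 (Novara), 66 (Quill), 62 (Cinder), …
Winners (5 units): Tessera, Verdant, Larkspur, Apex, Novara.
Novara wins → own bid $67.

Novara pays $67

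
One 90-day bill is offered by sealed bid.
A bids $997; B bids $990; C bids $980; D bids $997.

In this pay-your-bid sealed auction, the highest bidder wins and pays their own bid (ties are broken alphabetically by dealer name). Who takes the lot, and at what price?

A pays $997

Rule: the highest bidder wins and pays their own bid.
Sorting bids: 997 (A) > 997 (D) > 990 (B) > 980 (C)
A and D tie at $997; tie-break gives it to A.
A has the highest bid and pays exactly that: $997.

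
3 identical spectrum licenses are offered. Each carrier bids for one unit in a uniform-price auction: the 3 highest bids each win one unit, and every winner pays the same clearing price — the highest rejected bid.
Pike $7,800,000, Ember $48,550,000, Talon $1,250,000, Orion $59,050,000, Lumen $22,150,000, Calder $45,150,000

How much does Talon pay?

Ordering the bids: 59,050,000 (Orion), 48,550,000 (Ember), 45,150,000 (Calder), 22,150,000 (Lumen), 7,800,000 (Pike), …
Winners (3 units): Orion, Ember, Calder.
First losing bid is Lumen's $22,150,000, which sets the uniform price.
Talon does not win → pays $0.

Talon pays $0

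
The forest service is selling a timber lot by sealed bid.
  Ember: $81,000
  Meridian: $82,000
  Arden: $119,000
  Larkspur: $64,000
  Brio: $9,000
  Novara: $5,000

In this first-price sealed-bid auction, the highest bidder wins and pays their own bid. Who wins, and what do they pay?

Arden pays $119,000

Bids in order: 119,000 (Arden) > 82,000 (Meridian) > 81,000 (Ember) > 64,000 (Larkspur) > 9,000 (Brio) > 5,000 (Novara)
First-price: Arden pays what they bid, $119,000.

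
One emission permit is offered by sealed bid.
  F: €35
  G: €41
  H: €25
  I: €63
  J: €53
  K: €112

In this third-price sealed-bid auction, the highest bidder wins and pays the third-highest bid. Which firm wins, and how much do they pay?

K pays €53

Sorting bids: 112 (K) > 63 (I) > 53 (J) > 41 (G) > 35 (F) > 25 (H)
K wins; payment is bid #3 in the ranking = €53.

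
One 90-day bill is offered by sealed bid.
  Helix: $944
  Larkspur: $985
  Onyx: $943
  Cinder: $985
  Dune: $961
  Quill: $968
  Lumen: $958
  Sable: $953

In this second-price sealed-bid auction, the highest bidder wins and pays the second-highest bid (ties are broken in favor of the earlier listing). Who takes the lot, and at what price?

Rule: the highest bidder wins and pays the second-highest bid.
Bids ranked: 985 (Larkspur) > 985 (Cinder) > 968 (Quill) > 961 (Dune) > 958 (Lumen) > 953 (Sable) > …
Tie at $985 → Larkspur wins by tie-break.
Second-price: Larkspur pays Cinder's bid of $985.

Larkspur pays $985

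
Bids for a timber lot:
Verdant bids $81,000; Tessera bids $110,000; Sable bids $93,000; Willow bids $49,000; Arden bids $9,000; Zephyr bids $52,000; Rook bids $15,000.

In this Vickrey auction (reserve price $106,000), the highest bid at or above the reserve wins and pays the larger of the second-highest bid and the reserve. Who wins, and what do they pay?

Vickrey auction (reserve price $106,000): the highest bid at or above the reserve wins and pays the larger of the second-highest bid and the reserve.
Bids ranked: 110,000 (Tessera) > 93,000 (Sable) > 81,000 (Verdant) > 52,000 (Zephyr) > 49,000 (Willow) > 15,000 (Rook) > …
Tessera has the top bid at or above the reserve ($110,000).
Second-highest bid $93,000 is below the reserve $106,000, so the reserve binds → payment $106,000.

Tessera pays $106,000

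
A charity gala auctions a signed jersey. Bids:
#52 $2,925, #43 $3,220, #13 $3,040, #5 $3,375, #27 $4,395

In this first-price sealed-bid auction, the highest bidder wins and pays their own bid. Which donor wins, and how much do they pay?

#27 pays $4,395

First-price sealed-bid auction: the highest bidder wins and pays their own bid.
Bids ranked: 4,395 (#27) > 3,375 (#5) > 3,220 (#43) > 3,040 (#13) > 2,925 (#52)
#27 is highest → pays own bid, $4,395.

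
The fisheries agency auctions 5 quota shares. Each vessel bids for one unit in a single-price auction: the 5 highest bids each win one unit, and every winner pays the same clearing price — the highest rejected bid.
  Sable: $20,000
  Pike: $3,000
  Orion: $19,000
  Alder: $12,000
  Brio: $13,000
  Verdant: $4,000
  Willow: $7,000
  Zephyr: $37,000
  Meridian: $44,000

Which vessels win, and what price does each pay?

Bids ranked high→low: 44,000 (Meridian), 37,000 (Zephyr), 20,000 (Sable), 19,000 (Orion), 13,000 (Brio), 12,000 (Alder), 7,000 (Willow), …
The 5 highest are Meridian, Zephyr, Sable, Orion, Brio.
First losing bid is Alder's $12,000, which sets the uniform price.

Meridian, Zephyr, Sable, Orion, Brio; each pays $12,000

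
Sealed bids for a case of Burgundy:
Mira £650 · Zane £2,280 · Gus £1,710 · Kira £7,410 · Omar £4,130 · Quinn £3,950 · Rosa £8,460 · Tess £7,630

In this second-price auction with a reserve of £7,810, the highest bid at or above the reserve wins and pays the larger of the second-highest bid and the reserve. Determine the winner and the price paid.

Sorting bids: 8,460 (Rosa) > 7,630 (Tess) > 7,410 (Kira) > 4,130 (Omar) > 3,950 (Quinn) > 2,280 (Zane) > …
Rosa has the top bid at or above the reserve (£8,460).
max(second-highest £7,630, reserve £7,810) = £7,810.

Rosa pays £7,810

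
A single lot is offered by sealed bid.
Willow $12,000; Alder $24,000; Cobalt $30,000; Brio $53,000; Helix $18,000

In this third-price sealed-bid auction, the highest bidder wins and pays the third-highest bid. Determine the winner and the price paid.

Sorting bids: 53,000 (Brio) > 30,000 (Cobalt) > 24,000 (Alder) > 18,000 (Helix) > 12,000 (Willow)
Brio wins; payment is bid #3 in the ranking = $24,000.

Brio pays $24,000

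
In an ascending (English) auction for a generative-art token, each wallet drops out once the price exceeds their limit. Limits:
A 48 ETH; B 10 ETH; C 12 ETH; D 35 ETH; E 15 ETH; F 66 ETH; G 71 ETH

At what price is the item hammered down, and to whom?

Rule: the price rises until one bidder remains; the winner pays the price at which the last rival dropped out.
Limits in order: 71 (G) > 66 (F) > 48 (A) > 35 (D) > 15 (E) > 12 (C) > …
F is the last rival to drop out, at 66 ETH; G remains and wins at that price.

G wins at 66 ETH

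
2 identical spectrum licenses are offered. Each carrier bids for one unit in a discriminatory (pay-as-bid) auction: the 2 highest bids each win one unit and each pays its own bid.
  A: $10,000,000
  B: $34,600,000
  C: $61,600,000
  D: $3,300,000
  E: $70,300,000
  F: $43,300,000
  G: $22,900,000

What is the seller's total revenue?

Total revenue: $131,900,000

Sorting: 70,300,000 (E), 61,600,000 (C), 43,300,000 (F), 34,600,000 (B), …
Top 2: E, C.
Total revenue = 70,300,000 + 61,600,000 = $131,900,000.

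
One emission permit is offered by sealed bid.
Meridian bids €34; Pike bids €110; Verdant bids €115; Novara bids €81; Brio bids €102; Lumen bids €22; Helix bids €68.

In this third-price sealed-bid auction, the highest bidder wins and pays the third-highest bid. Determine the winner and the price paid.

Third-price sealed-bid auction: the highest bidder wins and pays the third-highest bid.
Sorting bids: 115 (Verdant) > 110 (Pike) > 102 (Brio) > 81 (Novara) > 68 (Helix) > 34 (Meridian) > …
Verdant wins; payment is bid #3 in the ranking = €102.

Verdant pays €102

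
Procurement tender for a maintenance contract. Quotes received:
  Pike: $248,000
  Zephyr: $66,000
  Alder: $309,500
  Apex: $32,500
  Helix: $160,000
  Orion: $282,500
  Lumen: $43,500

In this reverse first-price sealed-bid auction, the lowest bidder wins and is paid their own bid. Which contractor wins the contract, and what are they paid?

Apex is paid $32,500

Reverse first-price sealed-bid auction: the lowest bidder wins and is paid their own bid.
Bids in order: 32,500 (Apex) < 43,500 (Lumen) < 66,000 (Zephyr) < 160,000 (Helix) < 248,000 (Pike) < 282,500 (Orion) < …
First-price: Apex is paid what they bid, $32,500.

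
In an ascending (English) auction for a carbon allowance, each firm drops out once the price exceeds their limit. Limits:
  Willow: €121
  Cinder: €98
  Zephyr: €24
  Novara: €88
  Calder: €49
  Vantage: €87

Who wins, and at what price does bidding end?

Willow wins at €98

Limits ranked: 121 (Willow) > 98 (Cinder) > 88 (Novara) > 87 (Vantage) > 49 (Calder) > 24 (Zephyr)
Cinder is the last rival to drop out, at €98; Willow remains and wins at that price.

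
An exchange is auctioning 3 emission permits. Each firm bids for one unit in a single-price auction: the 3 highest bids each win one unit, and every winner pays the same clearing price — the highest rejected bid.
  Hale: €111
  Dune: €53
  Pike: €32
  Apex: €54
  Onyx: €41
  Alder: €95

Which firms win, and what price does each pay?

Hale, Alder, Apex; each pays €53

Ordering the bids: 111 (Hale), 95 (Alder), 54 (Apex), 53 (Dune), 41 (Onyx), …
Winners (3 units): Hale, Alder, Apex.
Clearing price = highest rejected bid = €53.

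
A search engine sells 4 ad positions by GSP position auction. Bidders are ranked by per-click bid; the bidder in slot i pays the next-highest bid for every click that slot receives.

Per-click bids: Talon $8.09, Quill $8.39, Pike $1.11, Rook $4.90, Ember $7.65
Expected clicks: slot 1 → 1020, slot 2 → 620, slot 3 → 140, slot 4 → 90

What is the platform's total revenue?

Per-click bids in order: $8.39 (Quill) > $8.09 (Talon) > $7.65 (Ember) > $4.90 (Rook) > $1.11 (Pike)
Slot 1: Quill pays $8.09 × 1020 = $8251.80
Slot 2: Talon pays $7.65 × 620 = $4743.00
Slot 3: Ember pays $4.90 × 140 = $686.00
Slot 4: Rook pays $1.11 × 90 = $99.90
Total = $13780.70

Total revenue: $13780.70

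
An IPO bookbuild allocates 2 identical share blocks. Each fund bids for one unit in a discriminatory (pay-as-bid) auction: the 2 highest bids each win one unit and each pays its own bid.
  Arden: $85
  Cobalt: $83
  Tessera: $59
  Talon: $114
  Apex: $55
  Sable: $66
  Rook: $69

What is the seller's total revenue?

Total revenue: $199

Ordering the bids: 114 (Talon), 85 (Arden), 83 (Cobalt), 69 (Rook), …
Top 2: Talon, Arden.
Total revenue = 114 + 85 = $199.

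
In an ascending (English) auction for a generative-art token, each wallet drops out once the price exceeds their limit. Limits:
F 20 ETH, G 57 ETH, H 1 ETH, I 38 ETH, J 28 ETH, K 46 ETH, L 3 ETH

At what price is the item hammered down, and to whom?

G wins at 46 ETH

Limits in order: 57 (G) > 46 (K) > 38 (I) > 28 (J) > 20 (F) > 3 (L) > …
Bidding ends when K exits at 46 ETH; G takes it.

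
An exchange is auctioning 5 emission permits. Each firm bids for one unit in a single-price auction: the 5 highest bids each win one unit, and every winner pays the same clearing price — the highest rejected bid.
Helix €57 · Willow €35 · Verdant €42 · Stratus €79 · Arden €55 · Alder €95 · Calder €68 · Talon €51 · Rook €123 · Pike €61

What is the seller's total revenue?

Bids ranked high→low: 123 (Rook), 95 (Alder), 79 (Stratus), 68 (Calder), 61 (Pike), 57 (Helix), 55 (Arden), …
Winners (5 units): Rook, Alder, Stratus, Calder, Pike.
Highest unsuccessful bid: €57 → clearing price.
Total revenue = 5 × €57 = €285.

Total revenue: €285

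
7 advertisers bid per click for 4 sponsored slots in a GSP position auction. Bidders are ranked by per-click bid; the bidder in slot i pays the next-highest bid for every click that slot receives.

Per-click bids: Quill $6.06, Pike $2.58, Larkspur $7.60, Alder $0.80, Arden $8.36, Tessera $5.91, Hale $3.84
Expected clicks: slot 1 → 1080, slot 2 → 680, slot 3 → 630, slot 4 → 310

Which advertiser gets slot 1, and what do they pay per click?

Ranked by bid: $8.36 (Arden) > $7.60 (Larkspur) > $6.06 (Quill) > $5.91 (Tessera) > $3.84 (Hale) > …
Slot 1 goes to the first-ranked bidder, Arden, who pays the next bid down: $7.60/click.

Arden; $7.60 per click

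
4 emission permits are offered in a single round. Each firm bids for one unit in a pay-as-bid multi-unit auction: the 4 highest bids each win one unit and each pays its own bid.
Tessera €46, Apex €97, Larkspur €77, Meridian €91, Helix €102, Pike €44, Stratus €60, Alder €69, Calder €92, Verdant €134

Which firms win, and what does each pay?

Verdant €134, Helix €102, Apex €97, Calder €92

Ordering the bids: 134 (Verdant), 102 (Helix), 97 (Apex), 92 (Calder), 91 (Meridian), 77 (Larkspur), …
Top 4: Verdant, Helix, Apex, Calder.
Each winner pays its own bid: Verdant €134, Helix €102, Apex €97, Calder €92.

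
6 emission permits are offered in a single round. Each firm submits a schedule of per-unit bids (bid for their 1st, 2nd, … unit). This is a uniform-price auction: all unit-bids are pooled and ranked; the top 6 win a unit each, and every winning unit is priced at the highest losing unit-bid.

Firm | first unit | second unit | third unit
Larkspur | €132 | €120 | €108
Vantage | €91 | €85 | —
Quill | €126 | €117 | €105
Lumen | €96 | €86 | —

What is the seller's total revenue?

Pooled unit-bids ranked (top 6): 132 (Larkspur-1), 126 (Quill-1), 120 (Larkspur-2), 117 (Quill-2), 108 (Larkspur-3), 105 (Quill-3)
The (k+1)-th unit-bid is €96.
Allocation: Larkspur 3, Quill 3. Every unit priced at €96.
Revenue = 6 × 96 = €576.

Total revenue: €576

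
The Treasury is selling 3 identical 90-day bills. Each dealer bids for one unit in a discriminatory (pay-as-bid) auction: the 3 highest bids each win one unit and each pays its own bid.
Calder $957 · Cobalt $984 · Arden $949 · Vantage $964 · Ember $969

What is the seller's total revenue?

Total revenue: $2,917

Sorting: 984 (Cobalt), 969 (Ember), 964 (Vantage), 957 (Calder), 949 (Arden)
The 3 highest are Cobalt, Ember, Vantage.
Total revenue = 984 + 969 + 964 = $2,917.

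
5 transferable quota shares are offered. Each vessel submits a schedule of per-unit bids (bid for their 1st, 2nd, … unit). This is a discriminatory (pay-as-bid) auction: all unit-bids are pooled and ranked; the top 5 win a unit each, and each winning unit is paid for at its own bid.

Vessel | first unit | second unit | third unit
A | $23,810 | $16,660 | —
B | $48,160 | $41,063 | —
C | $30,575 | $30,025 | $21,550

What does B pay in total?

B pays $89,223

Merging the schedules and taking the best 5: 48,160 (B-1), 41,063 (B-2), 30,575 (C-1), 30,025 (C-2), 23,810 (A-1)
Next rejected bid: $21,550 (not a price — pay-as-bid).
B's winning unit-bids: 48,160 + 41,063 = $89,223.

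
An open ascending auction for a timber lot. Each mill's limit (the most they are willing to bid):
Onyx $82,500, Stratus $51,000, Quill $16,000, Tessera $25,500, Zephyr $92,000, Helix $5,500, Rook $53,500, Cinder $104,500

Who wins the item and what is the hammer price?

Limits ranked: 104,500 (Cinder) > 92,000 (Zephyr) > 82,500 (Onyx) > 53,500 (Rook) > 51,000 (Stratus) > 25,500 (Tessera) > …
Once the price passes $92,000, only Cinder is left; the hammer falls at Zephyr's limit of $92,000.

Cinder wins at $92,000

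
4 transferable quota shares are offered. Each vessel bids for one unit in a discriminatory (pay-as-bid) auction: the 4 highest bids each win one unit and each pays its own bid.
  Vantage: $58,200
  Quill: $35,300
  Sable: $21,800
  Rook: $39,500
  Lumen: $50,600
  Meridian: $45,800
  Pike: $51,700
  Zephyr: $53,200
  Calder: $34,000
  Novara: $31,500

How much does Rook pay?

Rook pays $0

Ordering the bids: 58,200 (Vantage), 53,200 (Zephyr), 51,700 (Pike), 50,600 (Lumen), 45,800 (Meridian), 39,500 (Rook), …
The 4 highest are Vantage, Zephyr, Pike, Lumen.
Rook does not win → $0.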